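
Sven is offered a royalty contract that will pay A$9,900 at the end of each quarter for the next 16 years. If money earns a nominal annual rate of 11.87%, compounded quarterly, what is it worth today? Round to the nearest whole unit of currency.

Periodic rate i = 0.1187/4 = 0.029675; n = 16 × 4 = 64 periods.
PV = PMT · [1 − (1+i)^(−n)] / i = 9900 · 28.512806 = 282,276.7748

A$282,277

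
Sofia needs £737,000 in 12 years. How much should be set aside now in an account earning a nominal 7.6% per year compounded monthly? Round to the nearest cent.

i = 0.076/12 = 0.00633333 per month; n = 12·12 = 144.
Discount factor = (1+0.00633333)^(−144) = 0.402877; PV = 737,000 × 0.402877 = 296,920.3010

£296,920.30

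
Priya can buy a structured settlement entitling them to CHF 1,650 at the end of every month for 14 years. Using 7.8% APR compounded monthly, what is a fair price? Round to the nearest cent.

CHF 168,367.89

With 12 periods per year: i = 0.0065, n = 168.
PV = PMT · [1 − (1+i)^(−n)] / i = 1650 · 102.041147 = 168,367.8929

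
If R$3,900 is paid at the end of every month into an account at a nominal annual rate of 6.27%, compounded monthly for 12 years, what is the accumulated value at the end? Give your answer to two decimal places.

R$834,438.92

Periodic rate i = 0.0627/12 = 0.005225; n = 12 × 12 = 144 periods.
Accumulation factor s(144|0.005225) = 213.958697; FV = 3900 × 213.958697 = 834,438.9175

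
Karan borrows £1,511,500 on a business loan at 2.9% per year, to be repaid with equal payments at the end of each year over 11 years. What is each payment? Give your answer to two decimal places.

£162,455.56

Annuity-PV factor = 9.304083; PMT = 1.5115e+06 / 9.304083 = 162,455.5554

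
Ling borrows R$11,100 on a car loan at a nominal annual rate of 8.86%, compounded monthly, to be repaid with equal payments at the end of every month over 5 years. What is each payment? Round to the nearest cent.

With 12 periods per year: i = 0.00738333, n = 60.
PMT = 11100 / ( [1 − (1+0.00738333)^(−60)] / 0.00738333 ) = 11100 / 48.331419 = 229.6643

R$229.66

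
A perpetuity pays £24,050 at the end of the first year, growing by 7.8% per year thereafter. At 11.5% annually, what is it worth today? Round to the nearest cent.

£650,000.00

PV = PMT / (i − g) = 24050 / (0.115 − 0.078) = 24050 / 0.037000 = 650,000.0000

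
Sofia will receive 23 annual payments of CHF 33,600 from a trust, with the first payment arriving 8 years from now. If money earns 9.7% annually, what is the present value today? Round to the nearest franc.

CHF 159,638

Value one period before first payment (t=7): 33600 × [1 − (1+0.097)^(−23)] / 0.097 = 33600 × 9.083320 = 305,199.5411
PV₀ = 305,199.5411 / (1+0.097)^7 = 305,199.5411 / 1.911817 = 159,638.4429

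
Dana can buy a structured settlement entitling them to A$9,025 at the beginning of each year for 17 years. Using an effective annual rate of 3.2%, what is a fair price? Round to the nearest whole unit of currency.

A$120,675

Annuity factor a(17|0.032) × (1+i) = 13.371179; PV = 9025 × 13.371179 = 120,674.8919
(annuity-due: payments at period start, so ×(1+i).)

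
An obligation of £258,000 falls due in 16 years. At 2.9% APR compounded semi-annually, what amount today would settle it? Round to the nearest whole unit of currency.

Periodic rate i = 0.029/2 = 0.0145; n = 16 × 2 = 32 periods.
PV = 258,000 / (1 + 0.0145)^32 = 258,000 / 1.585133 = 162,762.3914

£162,762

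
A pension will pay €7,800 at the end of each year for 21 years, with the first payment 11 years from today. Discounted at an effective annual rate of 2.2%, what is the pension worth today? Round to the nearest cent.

PV at t=10 (ordinary 21-year annuity): 7800 × a(21|0.022) = 7800 × 16.673371 = 130,052.2961
Discount back 10 years: 130,052.2961 × (1+0.022)^(−10) = 130,052.2961 × 0.804435 = 104,618.6391

€104,618.64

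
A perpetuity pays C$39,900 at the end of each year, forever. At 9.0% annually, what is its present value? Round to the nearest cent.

PV = PMT / i = 39900 / 0.09 = 443,333.3333

C$443,333.33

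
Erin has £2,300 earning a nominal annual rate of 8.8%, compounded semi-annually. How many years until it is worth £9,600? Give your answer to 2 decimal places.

16.59 years

Periodic rate i = 0.088/2 = 0.044.
(1+i)^n = 9600/2300 = 4.17391, so n = ln 4.17391 / ln 1.044 = 33.1833 half-years
= 33.1833/2 years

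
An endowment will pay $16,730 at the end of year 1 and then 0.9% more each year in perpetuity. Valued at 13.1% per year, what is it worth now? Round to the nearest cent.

$137,131.15

PV = PMT / (i − g) = 16730 / (0.131 − 0.009) = 16730 / 0.122000 = 137,131.1475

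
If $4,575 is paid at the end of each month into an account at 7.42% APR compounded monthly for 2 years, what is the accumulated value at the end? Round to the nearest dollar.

$117,974

Periodic rate i = 0.0742/12 = 0.00618333; n = 2 × 12 = 24 periods.
FV = 4575 × [(1+0.00618333)^24 − 1] / 0.00618333 = 4575 × 25.786560 = 117,973.5134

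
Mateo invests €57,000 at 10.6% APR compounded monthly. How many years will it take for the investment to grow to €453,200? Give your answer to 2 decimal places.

Periodic rate i = 0.106/12 = 0.00883333.
(1+i)^n = 453200/57000 = 7.95088, so n = ln 7.95088 / ln 1.00883 = 235.7463 months
= 235.7463/12 years

19.65 years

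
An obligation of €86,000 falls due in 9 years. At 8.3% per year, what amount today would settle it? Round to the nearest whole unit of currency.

PV = 86,000 / (1 + 0.083)^9 = 86,000 / 2.049539 = 41,960.6630

€41,961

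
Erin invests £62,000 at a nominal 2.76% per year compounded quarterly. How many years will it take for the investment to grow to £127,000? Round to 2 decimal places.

Periodic rate i = 0.0276/4 = 0.0069.
(1+i)^n = 127000/62000 = 2.04839, so n = ln 2.04839 / ln 1.0069 = 104.2788 quarters
= 104.2788/4 years

26.07 years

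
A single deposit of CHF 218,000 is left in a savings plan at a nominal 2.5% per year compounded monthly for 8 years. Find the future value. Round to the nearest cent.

CHF 266,210.41

Periodic rate i = 0.025/12 = 0.00208333; n = 8 × 12 = 96 periods.
218,000 × (1+0.00208333)^96 = 218,000 × 1.221149 = 266,210.4119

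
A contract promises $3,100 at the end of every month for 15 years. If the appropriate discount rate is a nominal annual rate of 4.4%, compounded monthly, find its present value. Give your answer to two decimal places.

With 12 periods per year: i = 0.00366667, n = 180.
PV = 3100 × [1 − (1+0.00366667)^(−180)] / 0.00366667 = 3100 × 131.597570 = 407,952.4669

$407,952.47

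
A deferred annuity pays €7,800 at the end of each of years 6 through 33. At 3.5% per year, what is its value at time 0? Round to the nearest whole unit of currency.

PV at t=5 (ordinary 28-year annuity): 7800 × a(28|0.035) = 7800 × 17.667019 = 137,802.7470
Discount back 5 years: 137,802.7470 × (1+0.035)^(−5) = 137,802.7470 × 0.841973 = 116,026.2153

€116,026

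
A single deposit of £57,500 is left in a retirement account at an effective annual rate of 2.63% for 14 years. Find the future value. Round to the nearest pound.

£82,701

FV = 57,500 × (1 + 0.0263)^14 = 82,700.5598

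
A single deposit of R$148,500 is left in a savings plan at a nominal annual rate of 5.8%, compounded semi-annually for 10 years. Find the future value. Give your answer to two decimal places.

R$263,047.36

With 2 periods per year: i = 0.029, n = 20.
FV = PV·(1+i)^n = 148,500 × 1.771363 = 263,047.3609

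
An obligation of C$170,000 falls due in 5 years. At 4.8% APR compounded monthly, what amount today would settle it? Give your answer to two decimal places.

C$133,790.77

i = 0.048/12 = 0.004 per month; n = 5·12 = 60.
PV = FV·(1+i)^(−n) = 170,000 × 0.787005 = 133,790.7699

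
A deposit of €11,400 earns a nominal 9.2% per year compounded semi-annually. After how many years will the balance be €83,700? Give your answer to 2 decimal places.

Periodic rate i = 0.092/2 = 0.046.
n = ln(83700/11400) / ln(1+0.046) = ln(7.34211) / 0.044973 = 44.3290 half-years
= 44.3290/2 years

22.16 years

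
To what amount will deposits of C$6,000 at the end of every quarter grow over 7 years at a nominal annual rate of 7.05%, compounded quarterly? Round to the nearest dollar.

C$214,813

Periodic rate i = 0.0705/4 = 0.017625; n = 7 × 4 = 28 periods.
FV = PMT · [(1+i)^n − 1] / i = 6000 · 35.802172 = 214,813.0313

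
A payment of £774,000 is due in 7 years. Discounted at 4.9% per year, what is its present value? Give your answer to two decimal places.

£553,748.48

Discount factor = (1+0.049)^(−7) = 0.715437; PV = 774,000 × 0.715437 = 553,748.4752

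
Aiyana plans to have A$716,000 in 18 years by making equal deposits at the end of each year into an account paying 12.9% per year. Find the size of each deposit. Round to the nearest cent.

FV-annuity factor = 61.097634; PMT = 716000 / 61.097634 = 11,718.9481

A$11,718.95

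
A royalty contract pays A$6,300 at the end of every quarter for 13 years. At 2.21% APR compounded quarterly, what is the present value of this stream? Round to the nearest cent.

i = 0.0221/4 = 0.005525 per quarter; n = 13·4 = 52.
Annuity factor a(52|0.005525) = 45.089568; PV = 6300 × 45.089568 = 284,064.2786

A$284,064.28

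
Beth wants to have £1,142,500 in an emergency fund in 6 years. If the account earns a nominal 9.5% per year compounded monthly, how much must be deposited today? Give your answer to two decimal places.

£647,564.59

Periodic rate i = 0.095/12 = 0.00791667; n = 6 × 12 = 72 periods.
PV = FV·(1+i)^(−n) = 1,142,500 × 0.566796 = 647,564.5858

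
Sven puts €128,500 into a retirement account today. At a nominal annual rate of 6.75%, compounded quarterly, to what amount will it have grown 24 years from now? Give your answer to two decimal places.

€640,604.34

With 4 periods per year: i = 0.016875, n = 96.
FV = PV·(1+i)^n = 128,500 × 4.985248 = 640,604.3371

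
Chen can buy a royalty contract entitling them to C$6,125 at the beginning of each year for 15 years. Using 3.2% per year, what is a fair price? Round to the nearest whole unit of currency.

C$74,380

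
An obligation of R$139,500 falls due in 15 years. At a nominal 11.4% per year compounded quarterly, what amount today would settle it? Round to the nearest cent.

With 4 periods per year: i = 0.0285, n = 60.
PV = 139,500 / (1 + 0.0285)^60 = 139,500 / 5.398309 = 25,841.4242

R$25,841.42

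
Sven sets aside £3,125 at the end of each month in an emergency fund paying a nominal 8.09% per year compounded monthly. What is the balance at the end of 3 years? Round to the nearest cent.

£126,845.69

Periodic rate i = 0.0809/12 = 0.00674167; n = 3 × 12 = 36 periods.
FV = 3125 × [(1+0.00674167)^36 − 1] / 0.00674167 = 3125 × 40.590619 = 126,845.6850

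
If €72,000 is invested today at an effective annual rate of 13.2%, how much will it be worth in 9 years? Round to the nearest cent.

FV = 72,000 × (1 + 0.132)^9 = 219,760.8560

€219,760.86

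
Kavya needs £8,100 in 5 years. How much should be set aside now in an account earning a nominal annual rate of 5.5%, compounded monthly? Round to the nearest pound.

With 12 periods per year: i = 0.00458333, n = 60.
PV = 8,100 / (1 + 0.00458333)^60 = 8,100 / 1.315704 = 6,156.4010

£6,156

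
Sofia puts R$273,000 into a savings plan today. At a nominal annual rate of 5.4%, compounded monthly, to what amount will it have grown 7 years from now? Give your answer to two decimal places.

With 12 periods per year: i = 0.0045, n = 84.
FV = 273,000 × (1 + 0.0045)^84 = 398,068.3953

R$398,068.40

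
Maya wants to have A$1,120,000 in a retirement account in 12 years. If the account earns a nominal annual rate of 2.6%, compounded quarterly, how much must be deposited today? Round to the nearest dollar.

Periodic rate i = 0.026/4 = 0.0065; n = 12 × 4 = 48 periods.
PV = 1,120,000 / (1 + 0.0065)^48 = 1,120,000 / 1.364776 = 820,647.4416

A$820,647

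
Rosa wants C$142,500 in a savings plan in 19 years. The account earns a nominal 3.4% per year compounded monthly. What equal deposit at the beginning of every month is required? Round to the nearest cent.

Periodic rate i = 0.034/12 = 0.00283333; n = 19 × 12 = 228 periods.
PMT = 142500 / ( [(1+0.00283333)^228 − 1] / 0.00283333 × (1+i) ) = 142500 / 320.724510 = 444.3065

C$444.31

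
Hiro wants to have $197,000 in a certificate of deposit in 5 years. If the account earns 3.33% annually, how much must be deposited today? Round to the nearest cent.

PV = FV·(1+i)^(−n) = 197,000 × 0.848922 = 167,237.6588

$167,237.66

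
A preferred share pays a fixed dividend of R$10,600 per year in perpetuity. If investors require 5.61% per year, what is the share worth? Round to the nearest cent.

R$188,948.31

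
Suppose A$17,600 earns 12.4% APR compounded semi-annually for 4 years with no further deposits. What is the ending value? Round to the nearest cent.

With 2 periods per year: i = 0.062, n = 8.
FV = 17,600 × (1 + 0.062)^8 = 28,477.9552

A$28,477.96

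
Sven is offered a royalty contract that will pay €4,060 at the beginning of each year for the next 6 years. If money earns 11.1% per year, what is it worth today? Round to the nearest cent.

PV = PMT · [1 − (1+i)^(−n)] / i × (1+i) = 4060 · 4.686619 = 19,027.6716
(Beginning-of-period payments → annuity-due factor ×(1+i).)

€19,027.67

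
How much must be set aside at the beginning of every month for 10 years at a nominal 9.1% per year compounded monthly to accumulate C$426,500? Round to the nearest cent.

C$2,175.05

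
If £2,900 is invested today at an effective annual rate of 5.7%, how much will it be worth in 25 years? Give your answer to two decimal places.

£11,595.05

FV = 2,900 × (1 + 0.057)^25 = 11,595.0515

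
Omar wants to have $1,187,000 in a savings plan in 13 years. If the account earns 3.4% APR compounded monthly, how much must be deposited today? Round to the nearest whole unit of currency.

$763,421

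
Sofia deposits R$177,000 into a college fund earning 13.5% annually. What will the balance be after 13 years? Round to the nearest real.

177,000 × (1+0.135)^13 = 177,000 × 5.187358 = 918,162.3205

R$918,162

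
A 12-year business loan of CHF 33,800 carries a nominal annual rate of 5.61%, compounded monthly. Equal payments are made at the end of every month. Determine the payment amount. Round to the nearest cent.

i = 0.0561/12 = 0.004675 per month; n = 12·12 = 144.
Annuity-PV factor = 104.625772; PMT = 33800 / 104.625772 = 323.0562

CHF 323.06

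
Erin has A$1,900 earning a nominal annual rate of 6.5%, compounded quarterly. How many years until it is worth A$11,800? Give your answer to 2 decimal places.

Periodic rate i = 0.065/4 = 0.01625.
(1+i)^n = 11800/1900 = 6.21053, so n = ln 6.21053 / ln 1.01625 = 113.2950 quarters
= 113.2950/4 years

28.32 years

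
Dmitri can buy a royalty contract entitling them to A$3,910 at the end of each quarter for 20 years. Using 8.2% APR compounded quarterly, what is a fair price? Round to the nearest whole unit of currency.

With 4 periods per year: i = 0.0205, n = 80.
Annuity factor a(80|0.0205) = 39.159816; PV = 3910 × 39.159816 = 153,114.8792

A$153,115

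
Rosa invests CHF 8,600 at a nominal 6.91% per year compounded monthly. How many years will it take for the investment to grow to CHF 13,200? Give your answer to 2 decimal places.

Periodic rate i = 0.0691/12 = 0.00575833.
n = ln(13200/8600) / ln(1+0.00575833) = ln(1.53488) / 0.005742 = 74.6200 months
= 74.6200/12 years

6.22 years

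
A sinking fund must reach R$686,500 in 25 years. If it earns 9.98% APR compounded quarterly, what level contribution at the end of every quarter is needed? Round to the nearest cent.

R$1,592.40

i = 0.0998/4 = 0.02495 per quarter; n = 25·4 = 100.
FV-annuity factor = 431.111318; PMT = 686500 / 431.111318 = 1,592.3961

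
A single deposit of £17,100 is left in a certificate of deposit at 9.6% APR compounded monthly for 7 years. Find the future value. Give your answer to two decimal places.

£33,394.95

i = 0.096/12 = 0.008 per month; n = 7·12 = 84.
FV = 17,100 × (1 + 0.008)^84 = 33,394.9508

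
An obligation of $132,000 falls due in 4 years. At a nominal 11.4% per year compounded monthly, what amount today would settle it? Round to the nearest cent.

With 12 periods per year: i = 0.0095, n = 48.
PV = FV·(1+i)^(−n) = 132,000 × 0.635180 = 83,843.6958

$83,843.70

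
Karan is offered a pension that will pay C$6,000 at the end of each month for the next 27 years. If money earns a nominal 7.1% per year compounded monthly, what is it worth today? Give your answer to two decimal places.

With 12 periods per year: i = 0.00591667, n = 324.
Annuity factor a(324|0.00591667) = 144.020207; PV = 6000 × 144.020207 = 864,121.2404

C$864,121.24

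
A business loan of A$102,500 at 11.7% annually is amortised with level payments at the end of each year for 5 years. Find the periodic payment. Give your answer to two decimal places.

PMT = 102500 / ( [1 − (1+0.117)^(−5)] / 0.117 ) = 102500 / 3.631728 = 28,223.4759

A$28,223.48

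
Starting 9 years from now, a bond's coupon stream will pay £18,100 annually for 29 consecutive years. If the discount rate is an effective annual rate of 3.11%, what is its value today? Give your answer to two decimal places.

£268,116.25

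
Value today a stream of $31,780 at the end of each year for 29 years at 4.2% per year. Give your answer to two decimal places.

$527,188.83

PV = 31780 × [1 − (1+0.042)^(−29)] / 0.042 = 31780 × 16.588698 = 527,188.8271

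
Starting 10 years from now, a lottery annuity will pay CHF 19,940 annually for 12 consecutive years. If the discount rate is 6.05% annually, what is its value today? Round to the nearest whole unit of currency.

CHF 98,261

PV at t=9 (ordinary 12-year annuity): 19940 × a(12|0.0605) = 19940 × 8.360910 = 166,716.5486
Discount back 9 years: 166,716.5486 × (1+0.0605)^(−9) = 166,716.5486 × 0.589392 = 98,261.3338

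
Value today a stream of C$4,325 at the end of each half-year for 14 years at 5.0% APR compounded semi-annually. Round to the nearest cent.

Periodic rate i = 0.05/2 = 0.025; n = 14 × 2 = 28 periods.
PV = 4325 × [1 − (1+0.025)^(−28)] / 0.025 = 4325 × 19.964889 = 86,348.1434

C$86,348.14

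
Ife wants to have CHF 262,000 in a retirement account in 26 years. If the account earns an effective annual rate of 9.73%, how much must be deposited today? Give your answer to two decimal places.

CHF 23,433.73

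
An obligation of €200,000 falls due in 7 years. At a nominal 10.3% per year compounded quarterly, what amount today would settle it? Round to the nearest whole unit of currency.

€98,145

With 4 periods per year: i = 0.02575, n = 28.
Discount factor = (1+0.02575)^(−28) = 0.490724; PV = 200,000 × 0.490724 = 98,144.7963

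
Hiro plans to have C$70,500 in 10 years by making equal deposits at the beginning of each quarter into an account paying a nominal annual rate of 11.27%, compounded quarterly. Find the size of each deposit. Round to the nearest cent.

C$947.64

i = 0.1127/4 = 0.028175 per quarter; n = 10·4 = 40.
PMT = 70500 / ( [(1+0.028175)^40 − 1] / 0.028175 × (1+i) ) = 70500 / 74.395582 = 947.6369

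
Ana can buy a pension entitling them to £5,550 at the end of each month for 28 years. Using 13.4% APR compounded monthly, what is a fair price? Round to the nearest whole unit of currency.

i = 0.134/12 = 0.0111667 per month; n = 28·12 = 336.
PV = PMT · [1 − (1+i)^(−n)] / i = 5550 · 87.406216 = 485,104.5004

£485,105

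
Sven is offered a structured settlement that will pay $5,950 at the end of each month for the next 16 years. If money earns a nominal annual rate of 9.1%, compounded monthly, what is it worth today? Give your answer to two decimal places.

$600,661.23

With 12 periods per year: i = 0.00758333, n = 192.
Annuity factor a(192|0.00758333) = 100.951468; PV = 5950 × 100.951468 = 600,661.2320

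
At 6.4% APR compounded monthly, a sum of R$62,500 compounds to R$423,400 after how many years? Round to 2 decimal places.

29.97 years

Periodic rate i = 0.064/12 = 0.00533333.
n = ln(423400/62500) / ln(1+0.00533333) = ln(6.77440) / 0.005319 = 359.6715 months
= 359.6715/12 years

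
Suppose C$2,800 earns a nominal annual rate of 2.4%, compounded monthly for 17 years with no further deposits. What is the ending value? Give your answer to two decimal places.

C$4,208.94

i = 0.024/12 = 0.002 per month; n = 17·12 = 204.
FV = 2,800 × (1 + 0.002)^204 = 4,208.9447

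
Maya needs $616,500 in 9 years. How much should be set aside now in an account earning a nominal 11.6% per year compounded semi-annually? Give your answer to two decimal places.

With 2 periods per year: i = 0.058, n = 18.
PV = 616,500 / (1 + 0.058)^18 = 616,500 / 2.758938 = 223,455.5071

$223,455.51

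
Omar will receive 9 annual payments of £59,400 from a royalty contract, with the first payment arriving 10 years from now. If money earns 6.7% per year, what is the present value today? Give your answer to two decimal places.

£218,674.42

Value one period before first payment (t=9): 59400 × [1 − (1+0.067)^(−9)] / 0.067 = 59400 × 6.599200 = 391,992.4969
PV₀ = 391,992.4969 / (1+0.067)^9 = 391,992.4969 / 1.792585 = 218,674.4181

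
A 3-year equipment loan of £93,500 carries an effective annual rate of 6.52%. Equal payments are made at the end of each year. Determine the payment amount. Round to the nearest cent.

PMT = 93500 / ( [1 − (1+0.0652)^(−3)] / 0.0652 ) = 93500 / 2.647502 = 35,316.3102

£35,316.31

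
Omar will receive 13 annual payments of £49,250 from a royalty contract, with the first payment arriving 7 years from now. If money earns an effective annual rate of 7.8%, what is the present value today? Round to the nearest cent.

£250,795.69

PV at t=6 (ordinary 13-year annuity): 49250 × a(13|0.078) = 49250 × 7.991465 = 393,579.6512
PV₀ = 393,579.6512 / (1+0.078)^6 = 393,579.6512 / 1.569324 = 250,795.6915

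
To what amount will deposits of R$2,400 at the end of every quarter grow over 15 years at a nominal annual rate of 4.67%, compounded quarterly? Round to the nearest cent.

R$206,924.46

Periodic rate i = 0.0467/4 = 0.011675; n = 15 × 4 = 60 periods.
FV = 2400 × [(1+0.011675)^60 − 1] / 0.011675 = 2400 × 86.218525 = 206,924.4589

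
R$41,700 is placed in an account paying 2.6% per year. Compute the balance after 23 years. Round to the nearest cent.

R$75,253.27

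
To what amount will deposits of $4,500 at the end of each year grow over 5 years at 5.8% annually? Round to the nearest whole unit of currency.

$25,266

Accumulation factor s(5|0.058) = 5.614627; FV = 4500 × 5.614627 = 25,265.8209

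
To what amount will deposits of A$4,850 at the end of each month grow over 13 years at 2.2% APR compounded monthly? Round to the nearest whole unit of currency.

With 12 periods per year: i = 0.00183333, n = 156.
FV = PMT · [(1+i)^n − 1] / i = 4850 · 180.405796 = 874,968.1090

A$874,968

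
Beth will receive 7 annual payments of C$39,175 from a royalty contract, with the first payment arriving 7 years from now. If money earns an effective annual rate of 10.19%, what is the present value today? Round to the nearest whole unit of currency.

C$105,884

Value one period before first payment (t=6): 39175 × [1 − (1+0.1019)^(−7)] / 0.1019 = 39175 × 4.838114 = 189,533.1032
PV₀ = 189,533.1032 / (1+0.1019)^6 = 189,533.1032 / 1.790000 = 105,884.3987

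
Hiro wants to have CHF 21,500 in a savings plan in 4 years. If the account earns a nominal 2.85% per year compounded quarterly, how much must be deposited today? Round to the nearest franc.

CHF 19,191

i = 0.0285/4 = 0.007125 per quarter; n = 4·4 = 16.
PV = FV·(1+i)^(−n) = 21,500 × 0.892619 = 19,191.3017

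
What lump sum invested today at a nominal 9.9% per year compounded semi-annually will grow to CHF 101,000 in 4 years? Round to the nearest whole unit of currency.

i = 0.099/2 = 0.0495 per half-year; n = 4·2 = 8.
PV = FV·(1+i)^(−n) = 101,000 × 0.679423 = 68,621.7565

CHF 68,622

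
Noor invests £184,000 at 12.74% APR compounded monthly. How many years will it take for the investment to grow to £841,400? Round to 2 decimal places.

12.00 years

Periodic rate i = 0.1274/12 = 0.0106167.
n = ln(841400/184000) / ln(1+0.0106167) = ln(4.57283) / 0.010561 = 143.9422 months
= 143.9422/12 years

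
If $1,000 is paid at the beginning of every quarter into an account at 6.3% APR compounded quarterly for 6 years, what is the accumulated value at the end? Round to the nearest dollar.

$29,348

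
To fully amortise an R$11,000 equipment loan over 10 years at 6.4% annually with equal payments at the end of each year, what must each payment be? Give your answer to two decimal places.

Annuity-PV factor = 7.222592; PMT = 11000 / 7.222592 = 1,522.9989

R$1,523.00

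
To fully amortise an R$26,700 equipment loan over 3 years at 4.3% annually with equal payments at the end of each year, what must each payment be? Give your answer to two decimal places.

Annuity-PV factor = 2.759365; PMT = 26700 / 2.759365 = 9,676.1382

R$9,676.14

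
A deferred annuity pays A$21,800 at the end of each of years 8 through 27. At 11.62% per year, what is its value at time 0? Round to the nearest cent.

PV at t=7 (ordinary 20-year annuity): 21800 × a(20|0.1162) = 21800 × 7.650962 = 166,790.9633
Discount back 7 years: 166,790.9633 × (1+0.1162)^(−7) = 166,790.9633 × 0.463240 = 77,264.2138

A$77,264.21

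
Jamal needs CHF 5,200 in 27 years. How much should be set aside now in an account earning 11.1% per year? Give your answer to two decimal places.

Discount factor = (1+0.111)^(−27) = 0.058307; PV = 5,200 × 0.058307 = 303.1962

CHF 303.20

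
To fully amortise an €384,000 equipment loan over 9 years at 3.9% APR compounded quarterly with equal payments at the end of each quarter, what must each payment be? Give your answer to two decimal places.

€12,699.34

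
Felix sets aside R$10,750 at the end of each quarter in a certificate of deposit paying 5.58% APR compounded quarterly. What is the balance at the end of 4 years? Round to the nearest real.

With 4 periods per year: i = 0.01395, n = 16.
FV = 10750 × [(1+0.01395)^16 − 1] / 0.01395 = 10750 × 17.788088 = 191,221.9449

R$191,222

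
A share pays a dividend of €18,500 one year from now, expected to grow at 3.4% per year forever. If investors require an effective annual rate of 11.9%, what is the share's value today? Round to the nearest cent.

€217,647.06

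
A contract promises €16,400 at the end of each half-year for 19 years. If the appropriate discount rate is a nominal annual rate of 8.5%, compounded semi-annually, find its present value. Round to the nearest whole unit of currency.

€306,529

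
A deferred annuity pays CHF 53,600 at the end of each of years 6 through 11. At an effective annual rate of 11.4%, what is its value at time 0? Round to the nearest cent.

CHF 130,661.32

PV at t=5 (ordinary 6-year annuity): 53600 × a(6|0.114) = 53600 × 4.182233 = 224,167.6861
PV₀ = 224,167.6861 / (1+0.114)^5 = 224,167.6861 / 1.715639 = 130,661.3241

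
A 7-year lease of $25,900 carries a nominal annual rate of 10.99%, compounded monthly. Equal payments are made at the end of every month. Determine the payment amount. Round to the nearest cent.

$443.33

Periodic rate i = 0.1099/12 = 0.00915833; n = 7 × 12 = 84 periods.
Annuity-PV factor = 58.420842; PMT = 25900 / 58.420842 = 443.3349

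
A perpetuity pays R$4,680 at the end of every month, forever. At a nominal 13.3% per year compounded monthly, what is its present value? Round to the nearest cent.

Periodic rate i = 0.133/12 = 0.0110833.
PV = PMT / i = 4680 / 0.0110833 = 422,255.6391

R$422,255.64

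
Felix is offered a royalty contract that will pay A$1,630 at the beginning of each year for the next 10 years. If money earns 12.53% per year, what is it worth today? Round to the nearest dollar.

A$10,143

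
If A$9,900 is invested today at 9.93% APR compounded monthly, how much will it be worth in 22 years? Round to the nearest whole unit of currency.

Periodic rate i = 0.0993/12 = 0.008275; n = 22 × 12 = 264 periods.
9,900 × (1+0.008275)^264 = 9,900 × 8.807563 = 87,194.8728

A$87,195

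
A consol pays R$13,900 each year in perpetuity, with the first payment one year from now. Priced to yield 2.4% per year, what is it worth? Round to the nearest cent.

PV = C/r = 13900/0.024 = 579,166.6667

R$579,166.67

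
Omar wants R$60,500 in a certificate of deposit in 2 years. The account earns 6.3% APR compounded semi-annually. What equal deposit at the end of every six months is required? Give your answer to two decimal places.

i = 0.063/2 = 0.0315 per half-year; n = 2·2 = 4.
FV-annuity factor = 4.193000; PMT = 60500 / 4.193000 = 14,428.8090

R$14,428.81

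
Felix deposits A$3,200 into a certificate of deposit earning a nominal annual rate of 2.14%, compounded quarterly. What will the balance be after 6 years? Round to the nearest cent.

With 4 periods per year: i = 0.00535, n = 24.
FV = PV·(1+i)^n = 3,200 × 1.136619 = 3,637.1797

A$3,637.18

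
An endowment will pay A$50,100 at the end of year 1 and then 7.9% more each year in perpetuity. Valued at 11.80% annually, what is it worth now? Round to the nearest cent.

A$1,284,615.38

PV = PMT / (i − g) = 50100 / (0.118 − 0.079) = 50100 / 0.039000 = 1,284,615.3846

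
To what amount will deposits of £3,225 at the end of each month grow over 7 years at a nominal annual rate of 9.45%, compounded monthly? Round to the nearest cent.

£381,955.69

With 12 periods per year: i = 0.007875, n = 84.
FV = PMT · [(1+i)^n − 1] / i = 3225 · 118.435874 = 381,955.6934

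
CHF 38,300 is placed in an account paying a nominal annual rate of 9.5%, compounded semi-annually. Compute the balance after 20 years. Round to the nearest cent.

i = 0.095/2 = 0.0475 per half-year; n = 20·2 = 40.
FV = 38,300 × (1 + 0.0475)^40 = 245,109.4410

CHF 245,109.44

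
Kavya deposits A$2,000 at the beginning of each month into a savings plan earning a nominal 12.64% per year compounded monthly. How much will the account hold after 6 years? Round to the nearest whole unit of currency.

A$216,128

With 12 periods per year: i = 0.0105333, n = 72.
Accumulation factor s(72|0.0105333) × (1+i) = 108.063758; FV = 2000 × 108.063758 = 216,127.5151
(Beginning-of-period payments → annuity-due factor ×(1+i).)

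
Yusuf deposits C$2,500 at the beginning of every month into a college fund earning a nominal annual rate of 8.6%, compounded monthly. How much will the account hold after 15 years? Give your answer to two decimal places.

C$919,137.56

Periodic rate i = 0.086/12 = 0.00716667; n = 15 × 12 = 180 periods.
Accumulation factor s(180|0.00716667) × (1+i) = 367.655022; FV = 2500 × 367.655022 = 919,137.5550
Payments are at the start of each period, so multiply by (1+i).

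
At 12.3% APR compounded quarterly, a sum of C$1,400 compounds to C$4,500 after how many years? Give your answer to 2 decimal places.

9.64 years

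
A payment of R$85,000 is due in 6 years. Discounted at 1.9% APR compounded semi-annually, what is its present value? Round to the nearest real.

R$75,883

With 2 periods per year: i = 0.0095, n = 12.
PV = FV·(1+i)^(−n) = 85,000 × 0.892738 = 75,882.7474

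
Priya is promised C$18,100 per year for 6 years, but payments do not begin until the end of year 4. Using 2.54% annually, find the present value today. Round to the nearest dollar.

C$92,347

PV at t=3 (ordinary 6-year annuity): 18100 × a(6|0.0254) = 18100 × 5.500764 = 99,563.8356
Discount back 3 years: 99,563.8356 × (1+0.0254)^(−3) = 99,563.8356 × 0.927513 = 92,346.7636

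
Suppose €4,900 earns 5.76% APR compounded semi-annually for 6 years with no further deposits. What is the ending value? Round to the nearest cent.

€6,889.18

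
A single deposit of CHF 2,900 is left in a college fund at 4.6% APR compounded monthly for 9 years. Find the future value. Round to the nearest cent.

CHF 4,383.81

i = 0.046/12 = 0.00383333 per month; n = 9·12 = 108.
FV = PV·(1+i)^n = 2,900 × 1.511660 = 4,383.8146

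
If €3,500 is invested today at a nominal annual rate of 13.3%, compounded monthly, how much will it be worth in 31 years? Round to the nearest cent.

With 12 periods per year: i = 0.0110833, n = 372.
3,500 × (1+0.0110833)^372 = 3,500 × 60.359548 = 211,258.4170

€211,258.42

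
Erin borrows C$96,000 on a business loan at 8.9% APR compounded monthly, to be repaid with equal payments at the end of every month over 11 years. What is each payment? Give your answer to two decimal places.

C$1,142.94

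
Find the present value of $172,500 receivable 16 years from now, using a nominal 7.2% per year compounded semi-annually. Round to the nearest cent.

$55,625.88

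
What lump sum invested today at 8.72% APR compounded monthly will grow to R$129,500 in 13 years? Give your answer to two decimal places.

R$41,853.68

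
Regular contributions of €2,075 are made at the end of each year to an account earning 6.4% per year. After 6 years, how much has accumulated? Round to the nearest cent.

€14,620.35

FV = PMT · [(1+i)^n − 1] / i = 2075 · 7.045954 = 14,620.3543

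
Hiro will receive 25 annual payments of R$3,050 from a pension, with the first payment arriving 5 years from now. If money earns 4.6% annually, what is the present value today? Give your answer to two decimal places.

PV at t=4 (ordinary 25-year annuity): 3050 × a(25|0.046) = 3050 × 14.676767 = 44,764.1397
Discount back 4 years: 44,764.1397 × (1+0.046)^(−4) = 44,764.1397 × 0.835359 = 37,394.1361

R$37,394.14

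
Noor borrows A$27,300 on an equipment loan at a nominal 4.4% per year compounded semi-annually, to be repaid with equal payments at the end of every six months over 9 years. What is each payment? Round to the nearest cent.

i = 0.044/2 = 0.022 per half-year; n = 9·2 = 18.
Annuity-PV factor = 14.731717; PMT = 27300 / 14.731717 = 1,853.1445

A$1,853.14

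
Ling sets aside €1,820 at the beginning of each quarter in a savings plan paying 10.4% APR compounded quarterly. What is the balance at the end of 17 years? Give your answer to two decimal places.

With 4 periods per year: i = 0.026, n = 68.
Accumulation factor s(68|0.026) × (1+i) = 186.583274; FV = 1820 × 186.583274 = 339,581.5594
(annuity-due: payments at period start, so ×(1+i).)

€339,581.56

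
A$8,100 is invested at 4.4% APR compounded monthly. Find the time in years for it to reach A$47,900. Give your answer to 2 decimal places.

40.47 years

Periodic rate i = 0.044/12 = 0.00366667.
(1+i)^n = 47900/8100 = 5.91358, so n = ln 5.91358 / ln 1.00367 = 485.5930 months
= 485.5930/12 years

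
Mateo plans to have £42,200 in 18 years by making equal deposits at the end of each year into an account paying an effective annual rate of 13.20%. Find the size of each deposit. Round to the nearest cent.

FV-annuity factor = 63.001008; PMT = 42200 / 63.001008 = 669.8306

£669.83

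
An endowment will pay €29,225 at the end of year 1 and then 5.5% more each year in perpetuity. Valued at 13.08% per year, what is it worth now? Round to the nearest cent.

PV = D₁/(r − g) = 29225/(0.1308 − 0.055) = 385,554.0897

€385,554.09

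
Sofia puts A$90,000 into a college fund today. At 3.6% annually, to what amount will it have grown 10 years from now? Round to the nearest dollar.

FV = 90,000 × (1 + 0.036)^10 = 128,185.8429

A$128,186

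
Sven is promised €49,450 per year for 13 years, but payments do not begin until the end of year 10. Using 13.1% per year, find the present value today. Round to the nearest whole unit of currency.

Value one period before first payment (t=9): 49450 × [1 − (1+0.131)^(−13)] / 0.131 = 49450 × 6.092899 = 301,293.8698
PV₀ = 301,293.8698 / (1+0.131)^9 = 301,293.8698 / 3.028053 = 99,500.8638

€99,501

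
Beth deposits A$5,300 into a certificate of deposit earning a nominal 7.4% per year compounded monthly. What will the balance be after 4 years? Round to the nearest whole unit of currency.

With 12 periods per year: i = 0.00616667, n = 48.
FV = 5,300 × (1 + 0.00616667)^48 = 7,119.2180

A$7,119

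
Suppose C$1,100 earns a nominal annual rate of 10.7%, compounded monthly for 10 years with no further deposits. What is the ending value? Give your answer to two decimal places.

C$3,191.75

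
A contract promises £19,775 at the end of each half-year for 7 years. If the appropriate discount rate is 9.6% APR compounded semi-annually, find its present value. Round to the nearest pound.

With 2 periods per year: i = 0.048, n = 14.
PV = PMT · [1 − (1+i)^(−n)] / i = 19775 · 10.026441 = 198,272.8802

£198,273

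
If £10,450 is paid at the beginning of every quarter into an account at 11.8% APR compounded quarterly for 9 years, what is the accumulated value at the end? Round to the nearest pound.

With 4 periods per year: i = 0.0295, n = 36.
FV = 10450 × [(1+0.0295)^36 − 1] / 0.0295 × (1+i) = 10450 × 64.494047 = 673,962.7940
(Beginning-of-period payments → annuity-due factor ×(1+i).)

£673,963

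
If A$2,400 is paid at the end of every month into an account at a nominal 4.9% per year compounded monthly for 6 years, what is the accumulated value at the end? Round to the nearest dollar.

With 12 periods per year: i = 0.00408333, n = 72.
FV = PMT · [(1+i)^n − 1] / i = 2400 · 83.505532 = 200,413.2778

A$200,413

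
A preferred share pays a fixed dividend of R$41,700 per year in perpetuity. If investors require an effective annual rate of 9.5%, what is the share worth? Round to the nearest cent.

R$438,947.37

PV = PMT / i = 41700 / 0.095 = 438,947.3684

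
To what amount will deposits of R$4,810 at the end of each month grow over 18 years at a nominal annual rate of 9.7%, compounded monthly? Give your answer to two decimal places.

Periodic rate i = 0.097/12 = 0.00808333; n = 18 × 12 = 216 periods.
Accumulation factor s(216|0.00808333) = 580.396833; FV = 4810 × 580.396833 = 2,791,708.7659

R$2,791,708.77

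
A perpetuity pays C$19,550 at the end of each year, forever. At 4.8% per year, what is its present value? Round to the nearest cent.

C$407,291.67

PV = C/r = 19550/0.048 = 407,291.6667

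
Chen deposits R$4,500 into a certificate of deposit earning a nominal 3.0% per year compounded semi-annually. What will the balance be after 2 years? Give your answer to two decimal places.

With 2 periods per year: i = 0.015, n = 4.
4,500 × (1+0.015)^4 = 4,500 × 1.061364 = 4,776.1360

R$4,776.14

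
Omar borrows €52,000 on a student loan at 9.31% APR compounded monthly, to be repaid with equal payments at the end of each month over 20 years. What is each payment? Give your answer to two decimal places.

€478.27

i = 0.0931/12 = 0.00775833 per month; n = 20·12 = 240.
PMT = 52000 / ( [1 − (1+0.00775833)^(−240)] / 0.00775833 ) = 52000 / 108.724121 = 478.2747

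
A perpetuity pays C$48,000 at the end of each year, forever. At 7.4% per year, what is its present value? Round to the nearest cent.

PV = C/r = 48000/0.074 = 648,648.6486

C$648,648.65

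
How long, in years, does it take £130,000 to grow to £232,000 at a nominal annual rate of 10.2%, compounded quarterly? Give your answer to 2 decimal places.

Periodic rate i = 0.102/4 = 0.0255.
(1+i)^n = 232000/130000 = 1.78462, so n = ln 1.78462 / ln 1.0255 = 23.0022 quarters
= 23.0022/4 years

5.75 years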